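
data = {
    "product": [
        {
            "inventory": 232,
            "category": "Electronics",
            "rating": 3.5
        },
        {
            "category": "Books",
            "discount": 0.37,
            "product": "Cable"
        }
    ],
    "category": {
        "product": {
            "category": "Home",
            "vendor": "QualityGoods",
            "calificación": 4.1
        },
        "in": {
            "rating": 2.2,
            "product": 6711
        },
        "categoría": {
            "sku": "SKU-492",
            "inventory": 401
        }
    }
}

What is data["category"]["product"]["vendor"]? "QualityGoods"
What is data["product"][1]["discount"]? 0.37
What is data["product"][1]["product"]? "Cable"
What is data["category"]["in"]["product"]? 6711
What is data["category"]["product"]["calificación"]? 4.1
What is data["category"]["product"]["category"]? "Home"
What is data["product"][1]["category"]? "Books"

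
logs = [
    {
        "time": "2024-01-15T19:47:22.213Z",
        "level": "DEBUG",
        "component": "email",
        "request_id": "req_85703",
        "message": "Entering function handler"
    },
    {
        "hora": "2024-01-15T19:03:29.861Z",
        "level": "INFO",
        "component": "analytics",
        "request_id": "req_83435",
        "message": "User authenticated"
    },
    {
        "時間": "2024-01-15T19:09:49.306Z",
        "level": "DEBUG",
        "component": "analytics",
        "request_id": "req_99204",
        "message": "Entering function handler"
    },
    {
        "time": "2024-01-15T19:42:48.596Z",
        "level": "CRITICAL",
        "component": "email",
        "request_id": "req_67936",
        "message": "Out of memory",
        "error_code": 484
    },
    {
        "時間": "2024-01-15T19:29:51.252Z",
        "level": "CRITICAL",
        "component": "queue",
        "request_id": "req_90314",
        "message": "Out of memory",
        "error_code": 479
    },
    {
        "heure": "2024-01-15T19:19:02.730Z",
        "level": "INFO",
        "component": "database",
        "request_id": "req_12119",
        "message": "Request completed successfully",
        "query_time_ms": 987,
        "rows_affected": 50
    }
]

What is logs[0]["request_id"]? "req_85703"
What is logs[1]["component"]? "analytics"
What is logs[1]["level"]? "INFO"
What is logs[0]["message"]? "Entering function handler"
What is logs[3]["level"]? "CRITICAL"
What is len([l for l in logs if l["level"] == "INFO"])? 2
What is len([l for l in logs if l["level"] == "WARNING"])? 0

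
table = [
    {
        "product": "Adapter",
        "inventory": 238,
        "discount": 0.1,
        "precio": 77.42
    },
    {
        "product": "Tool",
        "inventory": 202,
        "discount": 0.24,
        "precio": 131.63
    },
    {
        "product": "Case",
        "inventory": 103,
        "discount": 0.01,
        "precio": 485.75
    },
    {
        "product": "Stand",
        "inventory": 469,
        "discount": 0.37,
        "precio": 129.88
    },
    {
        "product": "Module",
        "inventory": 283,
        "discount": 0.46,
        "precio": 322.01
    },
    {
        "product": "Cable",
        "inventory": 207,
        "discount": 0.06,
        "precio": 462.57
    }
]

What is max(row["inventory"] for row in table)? 469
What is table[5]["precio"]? 462.57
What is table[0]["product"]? "Adapter"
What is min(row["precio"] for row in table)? 77.42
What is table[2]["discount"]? 0.01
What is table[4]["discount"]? 0.46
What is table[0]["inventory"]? 238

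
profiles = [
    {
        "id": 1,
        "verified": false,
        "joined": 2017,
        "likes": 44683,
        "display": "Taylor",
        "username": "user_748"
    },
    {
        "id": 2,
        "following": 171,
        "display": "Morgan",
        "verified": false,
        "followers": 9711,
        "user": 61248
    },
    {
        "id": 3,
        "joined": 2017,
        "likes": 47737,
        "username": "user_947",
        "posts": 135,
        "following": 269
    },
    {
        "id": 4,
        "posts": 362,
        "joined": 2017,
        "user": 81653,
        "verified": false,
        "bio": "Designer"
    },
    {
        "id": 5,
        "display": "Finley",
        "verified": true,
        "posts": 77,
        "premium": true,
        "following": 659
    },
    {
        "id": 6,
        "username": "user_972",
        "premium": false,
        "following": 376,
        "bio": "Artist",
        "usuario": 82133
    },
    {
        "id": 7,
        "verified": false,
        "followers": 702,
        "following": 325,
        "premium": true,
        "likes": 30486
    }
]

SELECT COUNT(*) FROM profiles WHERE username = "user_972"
1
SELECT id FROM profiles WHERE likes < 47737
[1, 7]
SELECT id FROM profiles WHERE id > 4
[5, 6, 7]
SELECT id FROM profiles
[1, 2, 3, 4, 5, 6, 7]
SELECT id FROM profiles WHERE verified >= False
[1, 2, 4, 5, 7]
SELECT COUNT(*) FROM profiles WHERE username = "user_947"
1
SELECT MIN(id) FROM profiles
1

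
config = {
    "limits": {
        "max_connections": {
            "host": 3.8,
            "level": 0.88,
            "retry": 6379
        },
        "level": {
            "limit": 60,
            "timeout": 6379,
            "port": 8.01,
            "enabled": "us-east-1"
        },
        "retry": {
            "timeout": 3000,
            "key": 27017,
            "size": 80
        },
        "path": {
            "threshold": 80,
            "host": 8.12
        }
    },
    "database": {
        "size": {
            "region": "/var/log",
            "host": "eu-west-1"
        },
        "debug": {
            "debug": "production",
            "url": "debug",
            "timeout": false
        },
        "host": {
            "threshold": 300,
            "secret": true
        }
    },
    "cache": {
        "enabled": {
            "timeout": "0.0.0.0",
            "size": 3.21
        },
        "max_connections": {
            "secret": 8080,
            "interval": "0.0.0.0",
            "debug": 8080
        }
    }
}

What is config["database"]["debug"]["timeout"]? False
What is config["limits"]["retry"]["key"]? 27017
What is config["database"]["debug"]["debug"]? "production"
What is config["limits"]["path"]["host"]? 8.12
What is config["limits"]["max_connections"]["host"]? 3.8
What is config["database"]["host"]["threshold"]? 300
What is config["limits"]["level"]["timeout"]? 6379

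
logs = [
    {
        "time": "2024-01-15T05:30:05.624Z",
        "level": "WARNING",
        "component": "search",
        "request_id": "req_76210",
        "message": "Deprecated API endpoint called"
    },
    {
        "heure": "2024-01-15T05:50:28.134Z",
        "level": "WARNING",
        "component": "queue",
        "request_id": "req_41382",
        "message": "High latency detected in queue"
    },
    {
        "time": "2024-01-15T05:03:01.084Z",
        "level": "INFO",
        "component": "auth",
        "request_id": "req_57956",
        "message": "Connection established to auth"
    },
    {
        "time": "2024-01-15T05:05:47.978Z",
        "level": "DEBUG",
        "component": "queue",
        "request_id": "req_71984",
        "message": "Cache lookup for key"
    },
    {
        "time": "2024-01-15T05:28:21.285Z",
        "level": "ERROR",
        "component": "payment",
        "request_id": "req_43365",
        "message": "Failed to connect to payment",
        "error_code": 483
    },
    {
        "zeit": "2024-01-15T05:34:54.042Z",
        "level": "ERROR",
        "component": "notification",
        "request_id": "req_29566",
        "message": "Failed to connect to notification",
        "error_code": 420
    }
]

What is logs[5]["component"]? "notification"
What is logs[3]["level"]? "DEBUG"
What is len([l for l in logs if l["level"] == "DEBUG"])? 1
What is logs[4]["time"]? "2024-01-15T05:28:21.285Z"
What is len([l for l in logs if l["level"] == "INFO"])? 1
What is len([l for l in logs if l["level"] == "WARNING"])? 2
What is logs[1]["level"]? "WARNING"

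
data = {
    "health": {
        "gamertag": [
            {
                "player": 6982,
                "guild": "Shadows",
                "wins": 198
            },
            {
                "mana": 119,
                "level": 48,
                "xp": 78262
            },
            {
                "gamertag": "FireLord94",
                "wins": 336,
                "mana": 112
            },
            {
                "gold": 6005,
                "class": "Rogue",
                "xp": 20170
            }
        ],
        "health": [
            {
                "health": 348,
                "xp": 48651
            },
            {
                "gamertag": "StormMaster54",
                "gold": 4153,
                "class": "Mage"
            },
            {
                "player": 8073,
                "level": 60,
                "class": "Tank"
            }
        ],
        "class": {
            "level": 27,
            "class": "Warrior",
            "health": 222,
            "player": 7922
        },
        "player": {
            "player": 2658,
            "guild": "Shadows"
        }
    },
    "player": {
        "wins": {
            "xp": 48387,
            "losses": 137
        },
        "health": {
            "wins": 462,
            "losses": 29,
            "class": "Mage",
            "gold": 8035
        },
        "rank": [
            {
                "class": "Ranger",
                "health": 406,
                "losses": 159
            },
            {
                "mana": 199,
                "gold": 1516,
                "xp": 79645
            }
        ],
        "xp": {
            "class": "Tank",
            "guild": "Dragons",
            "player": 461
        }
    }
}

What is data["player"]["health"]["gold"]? 8035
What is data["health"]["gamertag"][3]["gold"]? 6005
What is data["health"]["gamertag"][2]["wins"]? 336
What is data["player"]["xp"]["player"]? 461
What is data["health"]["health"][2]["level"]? 60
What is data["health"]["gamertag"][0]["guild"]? "Shadows"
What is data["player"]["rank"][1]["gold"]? 1516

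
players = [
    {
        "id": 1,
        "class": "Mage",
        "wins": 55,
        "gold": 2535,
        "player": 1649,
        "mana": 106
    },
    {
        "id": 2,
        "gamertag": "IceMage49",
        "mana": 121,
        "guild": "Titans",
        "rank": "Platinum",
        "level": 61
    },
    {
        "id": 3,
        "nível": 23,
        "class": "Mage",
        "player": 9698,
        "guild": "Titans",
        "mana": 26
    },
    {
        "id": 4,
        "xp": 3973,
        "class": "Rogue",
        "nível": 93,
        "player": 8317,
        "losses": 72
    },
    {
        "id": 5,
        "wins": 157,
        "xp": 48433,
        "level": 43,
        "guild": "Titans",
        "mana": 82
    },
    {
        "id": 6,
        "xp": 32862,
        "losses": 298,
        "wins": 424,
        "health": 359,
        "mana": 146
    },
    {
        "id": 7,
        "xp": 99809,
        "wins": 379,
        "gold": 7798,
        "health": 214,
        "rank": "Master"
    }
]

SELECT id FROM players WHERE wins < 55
[]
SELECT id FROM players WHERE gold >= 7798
[7]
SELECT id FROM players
[1, 2, 3, 4, 5, 6, 7]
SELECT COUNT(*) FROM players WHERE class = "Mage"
2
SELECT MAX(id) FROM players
7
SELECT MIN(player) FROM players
1649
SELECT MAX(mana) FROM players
146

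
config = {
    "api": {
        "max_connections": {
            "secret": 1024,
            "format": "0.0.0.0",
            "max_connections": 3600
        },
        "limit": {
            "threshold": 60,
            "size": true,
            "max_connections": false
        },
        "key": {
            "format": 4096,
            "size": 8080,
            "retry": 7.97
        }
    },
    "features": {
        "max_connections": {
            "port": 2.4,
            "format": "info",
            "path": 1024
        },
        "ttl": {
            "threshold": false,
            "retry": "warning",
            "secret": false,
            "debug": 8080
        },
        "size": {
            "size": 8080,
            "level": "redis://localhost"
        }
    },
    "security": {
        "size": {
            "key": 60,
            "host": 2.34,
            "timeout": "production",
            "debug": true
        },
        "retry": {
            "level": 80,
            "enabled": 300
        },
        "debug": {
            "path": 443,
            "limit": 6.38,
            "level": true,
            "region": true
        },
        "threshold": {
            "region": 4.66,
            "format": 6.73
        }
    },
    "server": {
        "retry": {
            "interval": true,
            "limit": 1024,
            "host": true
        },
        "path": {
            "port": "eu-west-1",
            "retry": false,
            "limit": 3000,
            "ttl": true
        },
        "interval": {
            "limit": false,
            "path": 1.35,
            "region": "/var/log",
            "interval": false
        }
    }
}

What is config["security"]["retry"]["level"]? 80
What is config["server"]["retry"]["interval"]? True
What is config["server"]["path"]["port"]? "eu-west-1"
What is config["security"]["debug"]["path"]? 443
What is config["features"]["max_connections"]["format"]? "info"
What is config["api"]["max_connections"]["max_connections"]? 3600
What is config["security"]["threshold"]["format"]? 6.73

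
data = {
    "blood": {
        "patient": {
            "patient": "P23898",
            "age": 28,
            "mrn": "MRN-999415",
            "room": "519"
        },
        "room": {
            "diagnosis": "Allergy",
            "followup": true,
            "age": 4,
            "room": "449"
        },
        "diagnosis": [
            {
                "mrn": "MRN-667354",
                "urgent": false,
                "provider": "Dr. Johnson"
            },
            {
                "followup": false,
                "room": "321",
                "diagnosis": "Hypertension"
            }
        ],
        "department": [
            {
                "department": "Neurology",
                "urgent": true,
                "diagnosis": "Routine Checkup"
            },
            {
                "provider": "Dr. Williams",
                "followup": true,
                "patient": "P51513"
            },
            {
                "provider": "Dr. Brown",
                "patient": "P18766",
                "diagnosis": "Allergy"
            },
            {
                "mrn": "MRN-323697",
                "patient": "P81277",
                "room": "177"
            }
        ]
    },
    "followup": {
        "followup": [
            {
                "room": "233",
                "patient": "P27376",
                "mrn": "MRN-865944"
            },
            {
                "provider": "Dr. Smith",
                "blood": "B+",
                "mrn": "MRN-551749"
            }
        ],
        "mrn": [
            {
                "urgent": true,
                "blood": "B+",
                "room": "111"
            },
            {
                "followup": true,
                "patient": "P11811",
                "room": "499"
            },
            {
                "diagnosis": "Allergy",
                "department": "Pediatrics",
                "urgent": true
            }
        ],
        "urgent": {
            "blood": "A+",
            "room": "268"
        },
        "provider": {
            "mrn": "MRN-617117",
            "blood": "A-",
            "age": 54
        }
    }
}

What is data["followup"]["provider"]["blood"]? "A-"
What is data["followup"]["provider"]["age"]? 54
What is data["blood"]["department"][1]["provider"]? "Dr. Williams"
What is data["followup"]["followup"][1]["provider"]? "Dr. Smith"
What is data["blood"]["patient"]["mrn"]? "MRN-999415"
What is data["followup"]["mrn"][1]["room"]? "499"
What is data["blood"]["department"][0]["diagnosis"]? "Routine Checkup"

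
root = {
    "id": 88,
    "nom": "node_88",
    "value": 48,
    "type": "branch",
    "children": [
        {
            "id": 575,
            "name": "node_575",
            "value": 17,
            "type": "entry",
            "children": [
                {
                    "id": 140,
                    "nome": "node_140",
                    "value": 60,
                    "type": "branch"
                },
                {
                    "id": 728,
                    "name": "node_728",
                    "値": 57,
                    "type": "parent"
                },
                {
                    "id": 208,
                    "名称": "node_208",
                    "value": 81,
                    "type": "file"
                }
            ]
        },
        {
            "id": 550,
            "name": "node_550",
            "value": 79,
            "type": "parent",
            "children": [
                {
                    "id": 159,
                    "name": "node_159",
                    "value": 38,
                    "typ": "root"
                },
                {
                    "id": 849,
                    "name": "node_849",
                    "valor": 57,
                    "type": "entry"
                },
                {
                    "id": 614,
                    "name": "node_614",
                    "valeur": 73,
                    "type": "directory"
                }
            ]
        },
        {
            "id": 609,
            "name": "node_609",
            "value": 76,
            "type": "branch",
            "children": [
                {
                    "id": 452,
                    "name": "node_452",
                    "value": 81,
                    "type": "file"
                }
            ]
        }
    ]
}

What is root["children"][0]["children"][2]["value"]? 81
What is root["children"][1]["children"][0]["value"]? 38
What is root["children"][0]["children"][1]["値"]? 57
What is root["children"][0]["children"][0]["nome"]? "node_140"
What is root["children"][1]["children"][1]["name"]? "node_849"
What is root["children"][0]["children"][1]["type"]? "parent"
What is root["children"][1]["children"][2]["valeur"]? 73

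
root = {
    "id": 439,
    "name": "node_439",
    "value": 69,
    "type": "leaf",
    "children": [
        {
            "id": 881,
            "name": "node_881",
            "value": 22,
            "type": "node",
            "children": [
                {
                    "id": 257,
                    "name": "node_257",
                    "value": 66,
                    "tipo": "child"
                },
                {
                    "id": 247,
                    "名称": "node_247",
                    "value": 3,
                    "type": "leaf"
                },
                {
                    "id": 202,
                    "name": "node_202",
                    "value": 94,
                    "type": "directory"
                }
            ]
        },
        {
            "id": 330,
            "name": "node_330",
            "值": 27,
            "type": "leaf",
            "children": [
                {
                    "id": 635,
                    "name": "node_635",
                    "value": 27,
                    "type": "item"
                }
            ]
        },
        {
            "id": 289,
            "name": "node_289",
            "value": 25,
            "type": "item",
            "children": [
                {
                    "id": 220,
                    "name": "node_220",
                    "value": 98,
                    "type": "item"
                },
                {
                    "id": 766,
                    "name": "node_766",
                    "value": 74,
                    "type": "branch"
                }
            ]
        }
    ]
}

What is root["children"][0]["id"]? 881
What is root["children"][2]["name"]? "node_289"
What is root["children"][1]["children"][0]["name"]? "node_635"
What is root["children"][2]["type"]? "item"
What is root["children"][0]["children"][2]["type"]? "directory"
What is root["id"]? 439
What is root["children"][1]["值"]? 27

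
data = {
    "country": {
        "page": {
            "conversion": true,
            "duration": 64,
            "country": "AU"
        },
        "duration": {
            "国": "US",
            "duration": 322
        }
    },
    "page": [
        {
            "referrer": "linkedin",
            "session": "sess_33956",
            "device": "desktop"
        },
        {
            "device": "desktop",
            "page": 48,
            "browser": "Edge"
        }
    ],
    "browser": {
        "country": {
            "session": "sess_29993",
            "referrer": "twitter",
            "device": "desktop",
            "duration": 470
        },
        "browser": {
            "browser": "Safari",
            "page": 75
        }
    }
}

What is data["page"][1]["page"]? 48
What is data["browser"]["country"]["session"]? "sess_29993"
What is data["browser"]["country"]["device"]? "desktop"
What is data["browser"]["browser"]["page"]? 75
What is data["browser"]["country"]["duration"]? 470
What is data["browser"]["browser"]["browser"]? "Safari"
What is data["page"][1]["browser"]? "Edge"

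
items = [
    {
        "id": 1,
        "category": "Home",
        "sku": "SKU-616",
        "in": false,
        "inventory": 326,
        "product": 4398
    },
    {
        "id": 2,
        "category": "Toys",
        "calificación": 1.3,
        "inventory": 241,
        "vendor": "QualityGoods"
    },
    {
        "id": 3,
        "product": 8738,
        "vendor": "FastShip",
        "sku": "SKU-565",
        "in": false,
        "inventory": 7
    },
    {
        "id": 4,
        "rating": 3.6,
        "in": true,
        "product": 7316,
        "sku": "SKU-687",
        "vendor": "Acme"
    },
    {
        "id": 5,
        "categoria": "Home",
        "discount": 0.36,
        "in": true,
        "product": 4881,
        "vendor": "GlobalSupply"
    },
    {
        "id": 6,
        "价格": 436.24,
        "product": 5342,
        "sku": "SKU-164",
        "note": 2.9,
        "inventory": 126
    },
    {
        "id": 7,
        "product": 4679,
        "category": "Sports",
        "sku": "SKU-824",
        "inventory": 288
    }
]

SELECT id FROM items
[1, 2, 3, 4, 5, 6, 7]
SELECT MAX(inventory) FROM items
326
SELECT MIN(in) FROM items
False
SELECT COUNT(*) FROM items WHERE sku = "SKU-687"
1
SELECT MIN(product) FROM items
4398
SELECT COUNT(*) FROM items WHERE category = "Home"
1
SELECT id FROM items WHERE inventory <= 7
[3]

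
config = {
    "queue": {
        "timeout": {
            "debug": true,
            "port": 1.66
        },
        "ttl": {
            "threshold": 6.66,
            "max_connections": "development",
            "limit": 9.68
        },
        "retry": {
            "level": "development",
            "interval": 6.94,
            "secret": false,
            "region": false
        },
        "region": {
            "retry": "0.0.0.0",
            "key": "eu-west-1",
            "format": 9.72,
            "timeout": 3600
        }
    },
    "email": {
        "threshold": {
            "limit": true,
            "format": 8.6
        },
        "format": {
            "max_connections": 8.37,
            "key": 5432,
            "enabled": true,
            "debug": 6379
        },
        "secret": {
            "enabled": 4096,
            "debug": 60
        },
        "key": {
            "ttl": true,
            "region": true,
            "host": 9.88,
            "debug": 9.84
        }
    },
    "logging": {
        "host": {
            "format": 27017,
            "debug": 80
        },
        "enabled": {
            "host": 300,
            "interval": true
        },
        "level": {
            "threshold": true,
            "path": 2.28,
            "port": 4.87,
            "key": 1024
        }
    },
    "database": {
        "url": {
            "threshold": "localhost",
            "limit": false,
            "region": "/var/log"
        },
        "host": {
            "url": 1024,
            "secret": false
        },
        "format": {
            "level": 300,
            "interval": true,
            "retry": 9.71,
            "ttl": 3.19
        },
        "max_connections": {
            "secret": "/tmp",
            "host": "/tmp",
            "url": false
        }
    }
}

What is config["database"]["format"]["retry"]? 9.71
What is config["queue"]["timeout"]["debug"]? True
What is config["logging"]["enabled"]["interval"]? True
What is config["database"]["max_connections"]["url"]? False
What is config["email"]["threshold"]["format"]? 8.6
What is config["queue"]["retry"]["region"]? False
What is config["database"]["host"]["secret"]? False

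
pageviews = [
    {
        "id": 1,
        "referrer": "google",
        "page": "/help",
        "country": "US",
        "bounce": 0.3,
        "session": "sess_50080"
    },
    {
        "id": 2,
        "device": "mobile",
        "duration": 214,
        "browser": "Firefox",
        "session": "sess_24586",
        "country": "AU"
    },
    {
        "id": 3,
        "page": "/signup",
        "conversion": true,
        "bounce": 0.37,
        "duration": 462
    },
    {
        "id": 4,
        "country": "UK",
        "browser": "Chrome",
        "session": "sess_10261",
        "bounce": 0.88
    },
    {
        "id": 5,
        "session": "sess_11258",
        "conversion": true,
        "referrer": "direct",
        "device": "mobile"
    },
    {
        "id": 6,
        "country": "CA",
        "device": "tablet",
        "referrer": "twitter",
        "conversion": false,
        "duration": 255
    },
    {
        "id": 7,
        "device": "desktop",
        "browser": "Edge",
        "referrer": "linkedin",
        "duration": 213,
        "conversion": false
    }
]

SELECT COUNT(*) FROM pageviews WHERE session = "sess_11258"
1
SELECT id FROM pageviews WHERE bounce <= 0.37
[1, 3]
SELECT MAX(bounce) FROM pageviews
0.88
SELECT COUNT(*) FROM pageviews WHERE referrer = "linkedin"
1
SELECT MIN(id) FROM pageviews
1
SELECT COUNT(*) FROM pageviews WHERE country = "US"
1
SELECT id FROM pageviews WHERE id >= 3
[3, 4, 5, 6, 7]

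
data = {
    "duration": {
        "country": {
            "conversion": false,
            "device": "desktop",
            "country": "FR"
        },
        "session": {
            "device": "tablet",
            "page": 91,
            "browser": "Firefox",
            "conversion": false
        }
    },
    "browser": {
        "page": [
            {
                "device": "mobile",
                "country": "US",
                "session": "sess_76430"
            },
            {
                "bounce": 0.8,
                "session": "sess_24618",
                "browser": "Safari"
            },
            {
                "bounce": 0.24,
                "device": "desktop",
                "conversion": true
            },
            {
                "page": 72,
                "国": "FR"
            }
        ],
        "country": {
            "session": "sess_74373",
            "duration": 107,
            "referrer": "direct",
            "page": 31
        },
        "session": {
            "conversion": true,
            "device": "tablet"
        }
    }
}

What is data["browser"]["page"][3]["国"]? "FR"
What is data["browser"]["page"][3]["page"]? 72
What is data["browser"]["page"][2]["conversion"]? True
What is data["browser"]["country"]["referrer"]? "direct"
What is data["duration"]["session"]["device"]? "tablet"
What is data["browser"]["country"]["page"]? 31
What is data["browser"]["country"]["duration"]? 107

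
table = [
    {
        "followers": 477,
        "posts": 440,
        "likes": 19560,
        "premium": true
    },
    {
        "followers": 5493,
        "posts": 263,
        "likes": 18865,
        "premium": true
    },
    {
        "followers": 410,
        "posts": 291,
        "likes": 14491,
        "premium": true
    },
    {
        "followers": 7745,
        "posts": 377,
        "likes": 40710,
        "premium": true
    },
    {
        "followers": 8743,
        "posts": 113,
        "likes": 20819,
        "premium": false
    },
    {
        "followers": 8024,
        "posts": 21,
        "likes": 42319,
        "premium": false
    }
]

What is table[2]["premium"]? True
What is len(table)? 6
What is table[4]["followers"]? 8743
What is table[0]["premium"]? True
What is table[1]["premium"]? True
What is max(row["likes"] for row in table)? 42319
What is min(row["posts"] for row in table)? 21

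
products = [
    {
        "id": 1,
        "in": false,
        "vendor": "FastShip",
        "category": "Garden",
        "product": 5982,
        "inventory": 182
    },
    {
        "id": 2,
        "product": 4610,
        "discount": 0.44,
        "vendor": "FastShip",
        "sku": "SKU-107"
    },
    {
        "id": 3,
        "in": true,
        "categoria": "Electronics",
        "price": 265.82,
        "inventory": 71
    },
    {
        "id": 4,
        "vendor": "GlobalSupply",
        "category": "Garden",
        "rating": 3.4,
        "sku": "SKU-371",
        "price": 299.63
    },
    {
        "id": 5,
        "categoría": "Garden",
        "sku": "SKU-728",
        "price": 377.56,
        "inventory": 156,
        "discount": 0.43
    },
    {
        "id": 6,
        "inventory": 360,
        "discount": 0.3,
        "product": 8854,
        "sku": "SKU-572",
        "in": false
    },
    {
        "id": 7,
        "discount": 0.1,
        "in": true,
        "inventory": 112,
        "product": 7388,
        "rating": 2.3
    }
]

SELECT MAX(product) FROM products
8854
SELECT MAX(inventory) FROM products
360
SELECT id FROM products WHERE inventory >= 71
[1, 3, 5, 6, 7]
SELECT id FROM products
[1, 2, 3, 4, 5, 6, 7]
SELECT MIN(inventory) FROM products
71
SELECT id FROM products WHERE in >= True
[3, 7]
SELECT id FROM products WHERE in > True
[]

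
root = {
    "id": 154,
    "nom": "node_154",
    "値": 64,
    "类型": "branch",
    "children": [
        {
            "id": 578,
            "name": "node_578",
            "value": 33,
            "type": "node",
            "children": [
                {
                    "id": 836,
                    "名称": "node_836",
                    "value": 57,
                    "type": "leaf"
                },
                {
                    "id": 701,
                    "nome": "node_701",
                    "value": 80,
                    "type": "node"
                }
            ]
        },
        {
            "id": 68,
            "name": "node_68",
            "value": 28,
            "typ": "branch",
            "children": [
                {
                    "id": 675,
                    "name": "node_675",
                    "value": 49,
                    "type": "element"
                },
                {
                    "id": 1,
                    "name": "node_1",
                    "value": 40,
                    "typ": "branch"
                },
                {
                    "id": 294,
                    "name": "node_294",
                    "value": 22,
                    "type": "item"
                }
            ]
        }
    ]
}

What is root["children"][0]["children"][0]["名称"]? "node_836"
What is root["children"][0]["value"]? 33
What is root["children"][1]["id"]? 68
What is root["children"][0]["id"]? 578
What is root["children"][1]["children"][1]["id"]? 1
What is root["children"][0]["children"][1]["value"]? 80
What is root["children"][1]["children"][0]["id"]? 675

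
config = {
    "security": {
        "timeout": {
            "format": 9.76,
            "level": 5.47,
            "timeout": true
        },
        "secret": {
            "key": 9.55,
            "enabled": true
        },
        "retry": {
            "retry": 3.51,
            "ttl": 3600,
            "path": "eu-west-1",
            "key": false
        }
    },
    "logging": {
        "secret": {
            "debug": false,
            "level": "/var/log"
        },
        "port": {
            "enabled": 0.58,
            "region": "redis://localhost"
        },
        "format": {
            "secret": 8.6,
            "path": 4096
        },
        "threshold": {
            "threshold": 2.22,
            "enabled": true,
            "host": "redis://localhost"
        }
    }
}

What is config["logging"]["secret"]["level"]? "/var/log"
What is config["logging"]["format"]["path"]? 4096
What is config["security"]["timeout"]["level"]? 5.47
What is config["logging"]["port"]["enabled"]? 0.58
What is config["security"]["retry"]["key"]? False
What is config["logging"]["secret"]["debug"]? False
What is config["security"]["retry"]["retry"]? 3.51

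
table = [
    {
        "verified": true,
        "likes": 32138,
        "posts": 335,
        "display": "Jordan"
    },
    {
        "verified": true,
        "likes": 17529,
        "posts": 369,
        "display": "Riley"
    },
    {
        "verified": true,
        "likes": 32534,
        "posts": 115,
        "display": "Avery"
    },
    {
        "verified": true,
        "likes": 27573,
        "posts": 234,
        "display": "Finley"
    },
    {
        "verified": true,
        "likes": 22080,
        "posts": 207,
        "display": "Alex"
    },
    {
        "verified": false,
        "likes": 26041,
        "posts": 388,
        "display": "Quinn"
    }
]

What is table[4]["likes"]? 22080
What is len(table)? 6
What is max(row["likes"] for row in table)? 32534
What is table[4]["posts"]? 207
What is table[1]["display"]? "Riley"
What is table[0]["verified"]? True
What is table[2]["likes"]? 32534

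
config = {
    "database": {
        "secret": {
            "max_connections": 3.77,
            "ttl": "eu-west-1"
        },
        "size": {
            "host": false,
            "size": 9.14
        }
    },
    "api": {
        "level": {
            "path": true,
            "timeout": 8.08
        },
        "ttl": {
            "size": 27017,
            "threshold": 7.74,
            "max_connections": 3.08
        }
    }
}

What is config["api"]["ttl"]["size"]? 27017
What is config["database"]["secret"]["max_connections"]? 3.77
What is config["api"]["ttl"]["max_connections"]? 3.08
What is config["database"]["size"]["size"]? 9.14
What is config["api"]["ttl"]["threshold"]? 7.74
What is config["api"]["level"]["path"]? True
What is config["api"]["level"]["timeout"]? 8.08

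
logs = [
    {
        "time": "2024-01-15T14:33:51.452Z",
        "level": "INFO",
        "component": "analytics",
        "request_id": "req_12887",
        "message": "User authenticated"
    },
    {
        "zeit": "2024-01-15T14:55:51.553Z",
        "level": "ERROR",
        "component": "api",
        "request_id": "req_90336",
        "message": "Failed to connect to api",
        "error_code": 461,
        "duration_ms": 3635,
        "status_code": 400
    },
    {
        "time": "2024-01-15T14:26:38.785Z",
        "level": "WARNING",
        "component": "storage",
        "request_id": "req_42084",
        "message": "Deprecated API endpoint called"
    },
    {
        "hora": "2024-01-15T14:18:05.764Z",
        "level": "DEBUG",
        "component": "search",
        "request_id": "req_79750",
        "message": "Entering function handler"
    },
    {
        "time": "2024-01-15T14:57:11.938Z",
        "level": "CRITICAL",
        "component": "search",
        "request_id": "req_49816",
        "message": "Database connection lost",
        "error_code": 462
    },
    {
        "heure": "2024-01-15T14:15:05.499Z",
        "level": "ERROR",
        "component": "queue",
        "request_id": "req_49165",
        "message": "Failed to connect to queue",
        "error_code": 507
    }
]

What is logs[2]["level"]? "WARNING"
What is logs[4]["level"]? "CRITICAL"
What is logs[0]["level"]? "INFO"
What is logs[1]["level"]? "ERROR"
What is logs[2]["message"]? "Deprecated API endpoint called"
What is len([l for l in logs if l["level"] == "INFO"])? 1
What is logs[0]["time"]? "2024-01-15T14:33:51.452Z"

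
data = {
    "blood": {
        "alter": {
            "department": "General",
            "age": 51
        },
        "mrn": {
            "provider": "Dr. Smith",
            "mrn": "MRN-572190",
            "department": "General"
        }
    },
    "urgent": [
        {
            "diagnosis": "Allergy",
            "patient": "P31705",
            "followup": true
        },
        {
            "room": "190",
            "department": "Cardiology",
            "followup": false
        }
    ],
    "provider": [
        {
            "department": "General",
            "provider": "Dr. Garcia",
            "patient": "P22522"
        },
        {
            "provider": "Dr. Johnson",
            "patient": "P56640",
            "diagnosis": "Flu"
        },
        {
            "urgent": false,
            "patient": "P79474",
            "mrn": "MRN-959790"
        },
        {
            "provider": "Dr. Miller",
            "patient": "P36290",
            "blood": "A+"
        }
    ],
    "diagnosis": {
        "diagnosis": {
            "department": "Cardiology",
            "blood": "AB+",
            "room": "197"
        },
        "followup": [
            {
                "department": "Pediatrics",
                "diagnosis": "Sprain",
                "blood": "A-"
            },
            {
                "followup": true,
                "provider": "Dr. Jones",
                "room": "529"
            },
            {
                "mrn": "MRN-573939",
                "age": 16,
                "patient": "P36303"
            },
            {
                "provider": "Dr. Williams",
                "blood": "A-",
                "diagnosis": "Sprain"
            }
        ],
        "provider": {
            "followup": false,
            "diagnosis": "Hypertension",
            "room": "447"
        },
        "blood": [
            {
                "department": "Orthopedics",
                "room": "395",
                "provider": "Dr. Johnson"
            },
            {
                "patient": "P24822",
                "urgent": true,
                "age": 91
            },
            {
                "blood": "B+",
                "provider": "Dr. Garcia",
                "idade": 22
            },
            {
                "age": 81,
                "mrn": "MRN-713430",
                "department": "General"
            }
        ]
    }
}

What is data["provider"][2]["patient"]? "P79474"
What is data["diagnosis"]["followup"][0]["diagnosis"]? "Sprain"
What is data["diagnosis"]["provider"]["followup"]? False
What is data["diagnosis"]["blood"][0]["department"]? "Orthopedics"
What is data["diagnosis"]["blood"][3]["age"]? 81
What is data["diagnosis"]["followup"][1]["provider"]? "Dr. Jones"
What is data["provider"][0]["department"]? "General"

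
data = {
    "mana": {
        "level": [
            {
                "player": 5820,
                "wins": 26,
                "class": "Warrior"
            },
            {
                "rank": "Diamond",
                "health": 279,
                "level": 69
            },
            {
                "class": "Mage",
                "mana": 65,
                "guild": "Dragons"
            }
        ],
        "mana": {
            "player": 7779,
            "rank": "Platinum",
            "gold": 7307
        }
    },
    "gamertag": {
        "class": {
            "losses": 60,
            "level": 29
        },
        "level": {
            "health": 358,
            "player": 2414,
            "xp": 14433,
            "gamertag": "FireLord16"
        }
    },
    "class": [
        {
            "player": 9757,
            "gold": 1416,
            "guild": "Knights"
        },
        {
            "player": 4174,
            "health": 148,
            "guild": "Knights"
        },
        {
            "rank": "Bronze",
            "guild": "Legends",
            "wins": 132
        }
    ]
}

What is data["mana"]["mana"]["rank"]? "Platinum"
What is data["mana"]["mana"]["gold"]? 7307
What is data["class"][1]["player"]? 4174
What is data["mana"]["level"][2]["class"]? "Mage"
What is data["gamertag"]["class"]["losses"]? 60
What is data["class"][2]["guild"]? "Legends"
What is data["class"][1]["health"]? 148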